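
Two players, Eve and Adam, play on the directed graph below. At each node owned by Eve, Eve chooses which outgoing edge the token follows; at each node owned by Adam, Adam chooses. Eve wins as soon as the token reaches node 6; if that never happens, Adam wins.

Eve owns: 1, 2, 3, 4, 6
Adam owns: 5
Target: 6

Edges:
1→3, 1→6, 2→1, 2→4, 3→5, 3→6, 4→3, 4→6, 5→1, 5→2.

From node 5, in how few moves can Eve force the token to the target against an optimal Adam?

3

A0 = {6}
A1: add {1, 3, 4} — 1 (Eve) has 1→6; 3 (Eve) has 3→6; 4 (Eve) has 4→6.
A2: add {2} — 2 (Eve) has 2→1.
A3: add {5} — 5 (Adam): all of {1, 2} already in.
A3 = all vertices. Fixed point.
5 enters the attractor at level 3, so Eve can force the target in 3 moves from there.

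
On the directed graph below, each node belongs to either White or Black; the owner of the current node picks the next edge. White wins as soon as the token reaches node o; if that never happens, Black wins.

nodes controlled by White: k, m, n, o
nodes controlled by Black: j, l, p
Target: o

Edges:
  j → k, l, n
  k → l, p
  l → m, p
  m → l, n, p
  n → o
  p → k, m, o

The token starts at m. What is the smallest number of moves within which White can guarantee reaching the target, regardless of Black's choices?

2

A0 = {o}
A1: add {n} — n (White) has n→o.
A2: add {m} — m (White) has m→n.
A3 = A2; e.g. j (Black) can still go to k. Fixed point.
m enters the attractor at level 2, so White can force the target in 2 moves from there.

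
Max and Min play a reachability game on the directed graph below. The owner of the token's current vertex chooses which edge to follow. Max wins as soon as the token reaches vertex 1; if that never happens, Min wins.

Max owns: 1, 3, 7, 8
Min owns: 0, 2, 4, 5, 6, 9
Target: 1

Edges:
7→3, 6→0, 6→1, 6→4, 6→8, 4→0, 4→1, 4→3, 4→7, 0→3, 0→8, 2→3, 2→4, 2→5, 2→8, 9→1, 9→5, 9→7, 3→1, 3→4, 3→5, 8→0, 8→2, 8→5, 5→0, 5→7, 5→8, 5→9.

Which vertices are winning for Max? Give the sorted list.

A0 = {1}
A1: add {3} — 3 (Max) has 3→1.
A2: add {7} — 7 (Max) has 7→3.
A3 = A2; e.g. 0 (Min) can still go to 8. Fixed point.
Max's winning region = {1, 3, 7}.

1, 3, 7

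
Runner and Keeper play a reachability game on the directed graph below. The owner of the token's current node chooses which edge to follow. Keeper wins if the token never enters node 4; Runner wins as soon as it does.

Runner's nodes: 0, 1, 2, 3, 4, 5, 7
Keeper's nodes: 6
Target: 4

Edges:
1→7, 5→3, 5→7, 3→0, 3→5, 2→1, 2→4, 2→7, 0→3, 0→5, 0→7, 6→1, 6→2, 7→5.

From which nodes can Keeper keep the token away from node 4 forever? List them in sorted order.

0, 1, 3, 5, 6, 7

A0 = {4}
A1: add {2} — 2 (Runner) has 2→4.
A2 = A1; e.g. 0 (Runner) has no edge into A1. Fixed point.
Runner's attractor = {2, 4}; Keeper avoids the target exactly from the complement.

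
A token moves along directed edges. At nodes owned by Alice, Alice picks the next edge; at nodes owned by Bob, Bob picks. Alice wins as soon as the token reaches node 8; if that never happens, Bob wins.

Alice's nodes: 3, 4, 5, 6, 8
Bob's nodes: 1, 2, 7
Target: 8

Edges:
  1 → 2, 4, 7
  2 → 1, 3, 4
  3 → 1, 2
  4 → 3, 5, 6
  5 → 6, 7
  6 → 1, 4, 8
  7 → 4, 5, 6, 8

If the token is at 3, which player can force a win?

A0 = {8}
A1: add {6} — 6 (Alice) has 6→8.
A2: add {4, 5} — 4 (Alice) has 4→6; 5 (Alice) has 5→6.
A3: add {7} — 7 (Bob): all of {4, 5, 6, 8} already in.
A4 = A3; e.g. 1 (Bob) can still go to 2. Fixed point.
3 never enters the attractor, so Bob can avoid the target forever.

Bob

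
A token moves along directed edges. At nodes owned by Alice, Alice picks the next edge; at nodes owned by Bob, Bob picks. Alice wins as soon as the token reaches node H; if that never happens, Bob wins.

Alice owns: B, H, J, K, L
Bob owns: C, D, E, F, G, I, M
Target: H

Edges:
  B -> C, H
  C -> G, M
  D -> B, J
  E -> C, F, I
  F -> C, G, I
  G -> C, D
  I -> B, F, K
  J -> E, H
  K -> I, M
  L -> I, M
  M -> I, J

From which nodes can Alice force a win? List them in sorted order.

B, D, H, J

A0 = {H}
A1: add {B, J} — B (Alice) has B→H; J (Alice) has J→H.
A2: add {D} — D (Bob): all of {B, J} already in.
A3 = A2; e.g. C (Bob) can still go to G. Fixed point.
Alice's winning region = {B, D, H, J}.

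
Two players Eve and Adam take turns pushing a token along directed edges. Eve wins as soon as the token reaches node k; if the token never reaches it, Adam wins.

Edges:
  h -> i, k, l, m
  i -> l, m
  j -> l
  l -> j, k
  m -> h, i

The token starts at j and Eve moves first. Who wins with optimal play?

Track states (vertex, player-to-move).
A0 = {(k,Eve), (k,Adam)}
A1: add {(h,Eve), (l,Eve)}.
A2: add {(j,Adam)}.
A3 = A2; e.g. (h,Adam) stays out. (j,Eve) never enters ⇒ Adam avoids the target.

Adam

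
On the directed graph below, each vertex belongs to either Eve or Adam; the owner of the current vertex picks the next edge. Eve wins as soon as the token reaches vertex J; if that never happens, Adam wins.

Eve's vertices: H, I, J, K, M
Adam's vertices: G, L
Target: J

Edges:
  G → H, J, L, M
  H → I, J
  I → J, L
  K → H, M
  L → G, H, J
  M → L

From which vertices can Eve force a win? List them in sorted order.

A0 = {J}
A1: add {H, I} — H (Eve) has H→J; I (Eve) has I→J.
A2: add {K} — K (Eve) has K→H.
A3 = A2; e.g. G (Adam) can still go to L. Fixed point.
Eve's winning region = {H, I, J, K}.

H, I, J, K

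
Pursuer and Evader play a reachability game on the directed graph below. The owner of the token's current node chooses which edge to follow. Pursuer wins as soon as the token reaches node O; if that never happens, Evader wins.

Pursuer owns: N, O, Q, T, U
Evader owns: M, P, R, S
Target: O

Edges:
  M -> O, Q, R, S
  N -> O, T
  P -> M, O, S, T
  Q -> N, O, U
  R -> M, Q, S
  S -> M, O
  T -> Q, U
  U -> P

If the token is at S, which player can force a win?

Evader

A0 = {O}
A1: add {N, Q} — N (Pursuer) has N→O; Q (Pursuer) has Q→O.
A2: add {T} — T (Pursuer) has T→Q.
A3 = A2; e.g. M (Evader) can still go to R. Fixed point.
S never enters the attractor, so Evader can avoid the target forever.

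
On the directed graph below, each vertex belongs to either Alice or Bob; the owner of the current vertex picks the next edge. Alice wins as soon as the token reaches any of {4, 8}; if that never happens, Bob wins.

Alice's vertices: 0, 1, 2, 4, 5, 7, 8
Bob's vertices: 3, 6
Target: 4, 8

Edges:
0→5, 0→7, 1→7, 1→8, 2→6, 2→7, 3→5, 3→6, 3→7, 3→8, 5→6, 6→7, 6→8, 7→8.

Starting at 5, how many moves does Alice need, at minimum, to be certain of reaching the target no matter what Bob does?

A0 = {4, 8}
A1: add {1, 7} — 1 (Alice) has 1→8; 7 (Alice) has 7→8.
A2: add {0, 2, 6} — 0 (Alice) has 0→7; 2 (Alice) has 2→7; 6 (Bob): all of {7, 8} already in.
A3: add {5} — 5 (Alice) has 5→6.
5 enters the attractor at level 3, so Alice can force the target in 3 moves from there.

3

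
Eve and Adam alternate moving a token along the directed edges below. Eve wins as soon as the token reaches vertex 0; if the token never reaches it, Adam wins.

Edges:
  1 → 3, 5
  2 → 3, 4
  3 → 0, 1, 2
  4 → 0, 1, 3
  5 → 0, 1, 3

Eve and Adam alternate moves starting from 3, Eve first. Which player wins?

Track states (vertex, player-to-move).
A0 = {(0,Eve), (0,Adam)}
A1: add {(3,Eve), (4,Eve), (5,Eve)}.
(3,Eve) ∈ A1 ⇒ Eve forces the target.

Eve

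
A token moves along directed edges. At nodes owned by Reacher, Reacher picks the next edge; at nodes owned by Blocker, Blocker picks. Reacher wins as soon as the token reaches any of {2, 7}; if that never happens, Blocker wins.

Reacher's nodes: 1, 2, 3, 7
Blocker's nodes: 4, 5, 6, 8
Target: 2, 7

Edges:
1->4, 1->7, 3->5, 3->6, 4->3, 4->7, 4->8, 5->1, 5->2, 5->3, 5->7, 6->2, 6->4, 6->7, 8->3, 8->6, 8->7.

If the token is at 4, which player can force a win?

Blocker

A0 = {2, 7}
A1: add {1} — 1 (Reacher) has 1→7.
A2 = A1; e.g. 3 (Reacher) has no edge into A1. Fixed point.
4 never enters the attractor, so Blocker can avoid the target forever.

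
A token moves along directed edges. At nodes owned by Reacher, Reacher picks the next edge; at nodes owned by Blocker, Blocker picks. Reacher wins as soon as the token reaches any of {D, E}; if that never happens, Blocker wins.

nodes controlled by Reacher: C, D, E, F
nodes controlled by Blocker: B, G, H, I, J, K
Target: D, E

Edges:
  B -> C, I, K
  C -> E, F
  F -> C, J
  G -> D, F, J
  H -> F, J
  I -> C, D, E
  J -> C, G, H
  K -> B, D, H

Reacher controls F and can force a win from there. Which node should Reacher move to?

A0 = {D, E}
A1: add {C} — C (Reacher) has C→E.
A2: add {F, I} — F (Reacher) has F→C; I (Blocker): all of {C, D, E} already in.
A3 = A2; e.g. B (Blocker) can still go to K. Fixed point.
From F, successor C is in the attractor (rank 1); the other successor J is not.

C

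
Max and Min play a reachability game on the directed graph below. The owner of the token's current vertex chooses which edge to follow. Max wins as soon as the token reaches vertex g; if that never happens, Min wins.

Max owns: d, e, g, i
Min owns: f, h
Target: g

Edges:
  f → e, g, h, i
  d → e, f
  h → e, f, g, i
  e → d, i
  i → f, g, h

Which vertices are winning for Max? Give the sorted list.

d, e, g, i

A0 = {g}
A1: add {i} — i (Max) has i→g.
A2: add {e} — e (Max) has e→i.
A3: add {d} — d (Max) has d→e.
A4 = A3; e.g. f (Min) can still go to h. Fixed point.
Max's winning region = {d, e, g, i}.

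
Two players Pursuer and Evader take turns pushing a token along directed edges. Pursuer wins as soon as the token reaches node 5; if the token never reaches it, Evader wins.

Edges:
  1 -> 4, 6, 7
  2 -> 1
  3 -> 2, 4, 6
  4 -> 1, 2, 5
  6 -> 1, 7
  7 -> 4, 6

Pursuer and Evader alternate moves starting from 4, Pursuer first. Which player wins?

Track states (vertex, player-to-move).
A0 = {(5,Pursuer), (5,Evader)}
A1: add {(4,Pursuer)}.
(4,Pursuer) ∈ A1 ⇒ Pursuer forces the target.

Pursuer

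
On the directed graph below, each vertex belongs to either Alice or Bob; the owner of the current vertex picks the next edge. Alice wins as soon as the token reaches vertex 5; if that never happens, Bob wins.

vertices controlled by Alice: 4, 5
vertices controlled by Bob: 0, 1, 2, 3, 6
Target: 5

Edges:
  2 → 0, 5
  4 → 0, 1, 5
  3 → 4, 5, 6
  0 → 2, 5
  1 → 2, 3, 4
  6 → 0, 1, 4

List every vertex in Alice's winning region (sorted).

A0 = {5}
A1: add {4} — 4 (Alice) has 4→5.
A2 = A1; e.g. 0 (Bob) can still go to 2. Fixed point.
Alice's winning region = {4, 5}.

4, 5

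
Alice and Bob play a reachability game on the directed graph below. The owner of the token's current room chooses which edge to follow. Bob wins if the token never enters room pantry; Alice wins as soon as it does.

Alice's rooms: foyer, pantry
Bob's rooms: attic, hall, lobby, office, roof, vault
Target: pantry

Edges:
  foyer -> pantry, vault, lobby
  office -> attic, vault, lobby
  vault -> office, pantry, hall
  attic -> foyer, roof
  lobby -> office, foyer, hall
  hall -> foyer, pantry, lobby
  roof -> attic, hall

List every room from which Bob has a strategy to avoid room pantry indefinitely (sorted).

A0 = {pantry}
A1: add {foyer} — foyer (Alice) has foyer→pantry.
A2 = A1; e.g. attic (Bob) can still go to roof. Fixed point.
Alice's attractor = {foyer, pantry}; Bob avoids the target exactly from the complement.

attic, hall, lobby, office, roof, vault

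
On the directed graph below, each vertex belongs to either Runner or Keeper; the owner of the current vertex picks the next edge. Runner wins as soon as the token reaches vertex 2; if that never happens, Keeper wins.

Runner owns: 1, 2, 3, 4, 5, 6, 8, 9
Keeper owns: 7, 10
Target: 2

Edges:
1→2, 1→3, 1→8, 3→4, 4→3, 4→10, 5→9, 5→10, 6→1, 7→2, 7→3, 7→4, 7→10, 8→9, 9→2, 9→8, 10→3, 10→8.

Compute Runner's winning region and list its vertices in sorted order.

A0 = {2}
A1: add {1, 9} — 1 (Runner) has 1→2; 9 (Runner) has 9→2.
A2: add {5, 6, 8} — 5 (Runner) has 5→9; 6 (Runner) has 6→1; 8 (Runner) has 8→9.
A3 = A2; e.g. 3 (Runner) has no edge into A2. Fixed point.
Runner's winning region = {1, 2, 5, 6, 8, 9}.

1, 2, 5, 6, 8, 9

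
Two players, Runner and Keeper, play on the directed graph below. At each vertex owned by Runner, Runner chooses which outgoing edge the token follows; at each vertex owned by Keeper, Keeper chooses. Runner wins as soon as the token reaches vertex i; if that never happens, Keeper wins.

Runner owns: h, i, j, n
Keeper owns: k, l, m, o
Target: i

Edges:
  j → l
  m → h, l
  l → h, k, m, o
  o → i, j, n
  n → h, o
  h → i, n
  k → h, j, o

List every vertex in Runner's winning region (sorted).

A0 = {i}
A1: add {h} — h (Runner) has h→i.
A2: add {n} — n (Runner) has n→h.
A3 = A2; e.g. j (Runner) has no edge into A2. Fixed point.
Runner's winning region = {h, i, n}.

h, i, n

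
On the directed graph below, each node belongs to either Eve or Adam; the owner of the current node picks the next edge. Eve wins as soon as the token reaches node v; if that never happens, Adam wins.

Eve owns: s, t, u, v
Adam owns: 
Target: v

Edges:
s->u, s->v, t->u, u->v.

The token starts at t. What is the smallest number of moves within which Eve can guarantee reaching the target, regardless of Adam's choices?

A0 = {v}
A1: add {s, u} — s (Eve) has s→v; u (Eve) has u→v.
A2: add {t} — t (Eve) has t→u.
A2 = all vertices. Fixed point.
t enters the attractor at level 2, so Eve can force the target in 2 moves from there.

2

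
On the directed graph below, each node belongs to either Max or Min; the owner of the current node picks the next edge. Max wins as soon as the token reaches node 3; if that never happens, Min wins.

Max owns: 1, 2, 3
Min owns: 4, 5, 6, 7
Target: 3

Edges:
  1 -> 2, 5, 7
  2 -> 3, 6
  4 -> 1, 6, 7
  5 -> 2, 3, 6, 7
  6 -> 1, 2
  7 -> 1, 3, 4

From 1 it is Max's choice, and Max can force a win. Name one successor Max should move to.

2

A0 = {3}
A1: add {2} — 2 (Max) has 2→3.
A2: add {1} — 1 (Max) has 1→2.
A3: add {6} — 6 (Min): all of {1, 2} already in.
A4 = A3; e.g. 4 (Min) can still go to 7. Fixed point.
From 1, successor 2 is in the attractor (rank 1); the other successors 5, 7 are not.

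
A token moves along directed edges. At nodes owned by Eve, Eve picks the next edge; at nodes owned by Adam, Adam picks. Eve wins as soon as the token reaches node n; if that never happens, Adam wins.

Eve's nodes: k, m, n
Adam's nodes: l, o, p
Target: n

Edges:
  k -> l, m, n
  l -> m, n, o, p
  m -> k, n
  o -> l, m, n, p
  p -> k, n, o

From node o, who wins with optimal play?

A0 = {n}
A1: add {k, m} — k (Eve) has k→n; m (Eve) has m→n.
A2 = A1; e.g. l (Adam) can still go to o. Fixed point.
o never enters the attractor, so Adam can avoid the target forever.

Adam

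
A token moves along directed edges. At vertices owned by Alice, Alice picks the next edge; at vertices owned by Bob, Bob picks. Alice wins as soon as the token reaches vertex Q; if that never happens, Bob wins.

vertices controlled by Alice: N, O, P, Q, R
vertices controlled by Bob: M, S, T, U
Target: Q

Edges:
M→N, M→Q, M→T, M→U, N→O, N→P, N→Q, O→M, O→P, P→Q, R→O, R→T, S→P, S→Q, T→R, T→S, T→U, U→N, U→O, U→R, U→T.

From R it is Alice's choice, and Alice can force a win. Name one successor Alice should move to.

A0 = {Q}
A1: add {N, P} — N (Alice) has N→Q; P (Alice) has P→Q.
A2: add {O, S} — O (Alice) has O→P; S (Bob): all of {P, Q} already in.
A3: add {R} — R (Alice) has R→O.
A4 = A3; e.g. M (Bob) can still go to T. Fixed point.
From R, successor O is in the attractor (rank 2); the other successor T is not.

O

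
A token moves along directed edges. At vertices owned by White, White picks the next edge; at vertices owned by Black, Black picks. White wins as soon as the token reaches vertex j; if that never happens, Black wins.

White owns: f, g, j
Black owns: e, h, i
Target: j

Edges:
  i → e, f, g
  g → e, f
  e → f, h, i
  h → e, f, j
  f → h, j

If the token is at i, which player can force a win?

Black

A0 = {j}
A1: add {f} — f (White) has f→j.
A2: add {g} — g (White) has g→f.
A3 = A2; e.g. e (Black) can still go to h. Fixed point.
i never enters the attractor, so Black can avoid the target forever.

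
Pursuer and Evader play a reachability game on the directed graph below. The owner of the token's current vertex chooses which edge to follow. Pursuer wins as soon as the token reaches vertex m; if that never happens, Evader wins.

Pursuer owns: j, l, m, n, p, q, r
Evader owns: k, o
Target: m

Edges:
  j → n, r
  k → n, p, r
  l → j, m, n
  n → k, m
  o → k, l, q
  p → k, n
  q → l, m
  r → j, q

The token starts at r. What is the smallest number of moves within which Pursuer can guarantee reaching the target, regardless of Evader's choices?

2

A0 = {m}
A1: add {l, n, q} — l (Pursuer) has l→m; n (Pursuer) has n→m; q (Pursuer) has q→m.
A2: add {j, p, r} — j (Pursuer) has j→n; p (Pursuer) has p→n; r (Pursuer) has r→q.
r enters the attractor at level 2, so Pursuer can force the target in 2 moves from there.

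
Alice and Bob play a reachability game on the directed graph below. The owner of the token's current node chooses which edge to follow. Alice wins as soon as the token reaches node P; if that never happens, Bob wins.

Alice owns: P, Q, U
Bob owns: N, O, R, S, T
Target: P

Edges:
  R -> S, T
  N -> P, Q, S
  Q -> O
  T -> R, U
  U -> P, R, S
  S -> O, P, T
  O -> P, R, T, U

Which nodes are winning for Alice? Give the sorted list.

P, U

A0 = {P}
A1: add {U} — U (Alice) has U→P.
A2 = A1; e.g. N (Bob) can still go to Q. Fixed point.
Alice's winning region = {P, U}.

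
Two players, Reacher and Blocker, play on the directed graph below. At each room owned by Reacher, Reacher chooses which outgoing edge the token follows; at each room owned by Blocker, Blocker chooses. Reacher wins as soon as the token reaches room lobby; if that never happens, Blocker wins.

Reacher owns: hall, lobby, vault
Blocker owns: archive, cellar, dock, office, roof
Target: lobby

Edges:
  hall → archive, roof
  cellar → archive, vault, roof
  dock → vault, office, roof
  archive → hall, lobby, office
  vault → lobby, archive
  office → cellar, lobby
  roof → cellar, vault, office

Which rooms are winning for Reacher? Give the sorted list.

lobby, vault

A0 = {lobby}
A1: add {vault} — vault (Reacher) has vault→lobby.
A2 = A1; e.g. hall (Reacher) has no edge into A1. Fixed point.
Reacher's winning region = {lobby, vault}.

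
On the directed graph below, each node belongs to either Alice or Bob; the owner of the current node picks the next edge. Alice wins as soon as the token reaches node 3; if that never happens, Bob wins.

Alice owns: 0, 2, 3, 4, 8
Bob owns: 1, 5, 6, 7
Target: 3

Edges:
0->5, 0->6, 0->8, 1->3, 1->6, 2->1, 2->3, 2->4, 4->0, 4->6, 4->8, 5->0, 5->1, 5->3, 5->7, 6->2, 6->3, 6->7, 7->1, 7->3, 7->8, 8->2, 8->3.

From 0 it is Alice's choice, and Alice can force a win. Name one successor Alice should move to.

8

A0 = {3}
A1: add {2, 8} — 2 (Alice) has 2→3; 8 (Alice) has 8→3.
A2: add {0, 4} — 0 (Alice) has 0→8; 4 (Alice) has 4→8.
A3 = A2; e.g. 1 (Bob) can still go to 6. Fixed point.
From 0, successor 8 is in the attractor (rank 1); the other successors 5, 6 are not.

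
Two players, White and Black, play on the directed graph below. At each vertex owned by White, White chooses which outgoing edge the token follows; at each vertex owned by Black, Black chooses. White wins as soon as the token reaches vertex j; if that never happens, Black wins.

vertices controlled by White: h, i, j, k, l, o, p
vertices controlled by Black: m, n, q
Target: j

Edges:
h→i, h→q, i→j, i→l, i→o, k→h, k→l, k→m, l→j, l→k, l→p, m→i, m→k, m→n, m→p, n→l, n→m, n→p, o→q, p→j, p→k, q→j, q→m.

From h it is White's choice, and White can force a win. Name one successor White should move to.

A0 = {j}
A1: add {i, l, p} — i (White) has i→j; l (White) has l→j; p (White) has p→j.
A2: add {h, k} — h (White) has h→i; k (White) has k→l.
A3 = A2; e.g. m (Black) can still go to n. Fixed point.
From h, successor i is in the attractor (rank 1); the other successor q is not.

i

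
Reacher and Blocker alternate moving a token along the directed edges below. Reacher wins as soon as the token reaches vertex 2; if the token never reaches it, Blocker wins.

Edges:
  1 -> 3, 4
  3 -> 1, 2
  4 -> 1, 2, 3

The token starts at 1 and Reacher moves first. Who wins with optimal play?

Track states (vertex, player-to-move).
A0 = {(2,Reacher), (2,Blocker)}
A1: add {(3,Reacher), (4,Reacher)}.
A2: add {(1,Blocker)}.
A3 = A2; e.g. (1,Reacher) stays out. (1,Reacher) never enters ⇒ Blocker avoids the target.

Blocker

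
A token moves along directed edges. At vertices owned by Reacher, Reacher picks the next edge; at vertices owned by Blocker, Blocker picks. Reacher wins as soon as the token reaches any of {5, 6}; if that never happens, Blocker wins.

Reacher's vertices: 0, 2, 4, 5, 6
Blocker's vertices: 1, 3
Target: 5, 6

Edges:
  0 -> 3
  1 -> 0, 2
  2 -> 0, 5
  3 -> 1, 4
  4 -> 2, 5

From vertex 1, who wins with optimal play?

A0 = {5, 6}
A1: add {2, 4} — 2 (Reacher) has 2→5; 4 (Reacher) has 4→5.
A2 = A1; e.g. 0 (Reacher) has no edge into A1. Fixed point.
1 never enters the attractor, so Blocker can avoid the target forever.

Blocker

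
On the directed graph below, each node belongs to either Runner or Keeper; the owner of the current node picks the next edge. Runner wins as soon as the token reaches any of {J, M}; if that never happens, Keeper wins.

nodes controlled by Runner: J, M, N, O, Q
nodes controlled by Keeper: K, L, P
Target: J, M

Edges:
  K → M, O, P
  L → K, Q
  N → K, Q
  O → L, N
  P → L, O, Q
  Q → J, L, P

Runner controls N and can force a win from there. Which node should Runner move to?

A0 = {J, M}
A1: add {Q} — Q (Runner) has Q→J.
A2: add {N} — N (Runner) has N→Q.
A3: add {O} — O (Runner) has O→N.
A4 = A3; e.g. K (Keeper) can still go to P. Fixed point.
From N, successor Q is in the attractor (rank 1); the other successor K is not.

Q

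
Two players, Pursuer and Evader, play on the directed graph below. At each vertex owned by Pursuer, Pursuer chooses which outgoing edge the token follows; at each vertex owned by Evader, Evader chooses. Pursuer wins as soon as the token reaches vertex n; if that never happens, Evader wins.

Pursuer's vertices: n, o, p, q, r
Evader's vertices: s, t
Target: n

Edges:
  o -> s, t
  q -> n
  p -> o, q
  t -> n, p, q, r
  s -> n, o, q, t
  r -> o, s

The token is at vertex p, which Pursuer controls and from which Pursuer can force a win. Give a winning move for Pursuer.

A0 = {n}
A1: add {q} — q (Pursuer) has q→n.
A2: add {p} — p (Pursuer) has p→q.
A3 = A2; e.g. o (Pursuer) has no edge into A2. Fixed point.
From p, successor q is in the attractor (rank 1); the other successor o is not.

q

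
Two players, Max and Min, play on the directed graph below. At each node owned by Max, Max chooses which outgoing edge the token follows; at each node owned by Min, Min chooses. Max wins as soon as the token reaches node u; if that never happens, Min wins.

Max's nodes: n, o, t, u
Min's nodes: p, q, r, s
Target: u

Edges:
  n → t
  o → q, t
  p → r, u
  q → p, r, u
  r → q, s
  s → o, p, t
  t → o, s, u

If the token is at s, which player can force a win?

A0 = {u}
A1: add {t} — t (Max) has t→u.
A2: add {n, o} — n (Max) has n→t; o (Max) has o→t.
A3 = A2; e.g. p (Min) can still go to r. Fixed point.
s never enters the attractor, so Min can avoid the target forever.

Min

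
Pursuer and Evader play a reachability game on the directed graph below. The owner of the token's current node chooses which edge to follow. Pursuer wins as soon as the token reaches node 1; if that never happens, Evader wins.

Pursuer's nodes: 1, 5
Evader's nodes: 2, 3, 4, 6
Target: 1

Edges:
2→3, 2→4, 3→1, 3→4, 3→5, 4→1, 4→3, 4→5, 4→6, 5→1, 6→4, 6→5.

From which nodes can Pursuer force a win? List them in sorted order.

1, 5

A0 = {1}
A1: add {5} — 5 (Pursuer) has 5→1.
A2 = A1; e.g. 2 (Evader) can still go to 3. Fixed point.
Pursuer's winning region = {1, 5}.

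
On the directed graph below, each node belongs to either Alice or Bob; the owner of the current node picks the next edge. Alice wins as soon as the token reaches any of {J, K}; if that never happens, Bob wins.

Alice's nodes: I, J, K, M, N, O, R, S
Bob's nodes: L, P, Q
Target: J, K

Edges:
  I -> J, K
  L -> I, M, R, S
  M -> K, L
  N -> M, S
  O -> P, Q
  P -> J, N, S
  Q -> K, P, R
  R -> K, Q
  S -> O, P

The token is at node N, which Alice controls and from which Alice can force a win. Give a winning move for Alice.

A0 = {J, K}
A1: add {I, M, R} — I (Alice) has I→J; M (Alice) has M→K; R (Alice) has R→K.
A2: add {N} — N (Alice) has N→M.
A3 = A2; e.g. L (Bob) can still go to S. Fixed point.
From N, successor M is in the attractor (rank 1); the other successor S is not.

M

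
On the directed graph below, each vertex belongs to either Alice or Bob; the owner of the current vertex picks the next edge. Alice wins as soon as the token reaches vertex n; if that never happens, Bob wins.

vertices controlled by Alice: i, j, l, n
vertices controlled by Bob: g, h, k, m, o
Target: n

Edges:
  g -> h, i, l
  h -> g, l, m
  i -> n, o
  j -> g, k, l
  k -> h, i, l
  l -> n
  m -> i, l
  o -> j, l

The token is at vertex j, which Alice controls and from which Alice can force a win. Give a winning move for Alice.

l

A0 = {n}
A1: add {i, l} — i (Alice) has i→n; l (Alice) has l→n.
A2: add {j, m} — j (Alice) has j→l; m (Bob): all of {i, l} already in.
A3: add {o} — o (Bob): all of {j, l} already in.
A4 = A3; e.g. g (Bob) can still go to h. Fixed point.
From j, successor l is in the attractor (rank 1); the other successors g, k are not.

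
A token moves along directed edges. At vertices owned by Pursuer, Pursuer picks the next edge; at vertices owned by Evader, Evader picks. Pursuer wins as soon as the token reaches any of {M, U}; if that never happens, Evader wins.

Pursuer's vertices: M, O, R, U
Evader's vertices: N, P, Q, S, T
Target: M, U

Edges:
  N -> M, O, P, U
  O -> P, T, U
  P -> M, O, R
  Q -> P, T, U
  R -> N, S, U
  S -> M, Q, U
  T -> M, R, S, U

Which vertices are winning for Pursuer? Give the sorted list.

M, N, O, P, R, U

A0 = {M, U}
A1: add {O, R} — O (Pursuer) has O→U; R (Pursuer) has R→U.
A2: add {P} — P (Evader): all of {M, O, R} already in.
A3: add {N} — N (Evader): all of {M, O, P, U} already in.
A4 = A3; e.g. Q (Evader) can still go to T. Fixed point.
Pursuer's winning region = {M, N, O, P, R, U}.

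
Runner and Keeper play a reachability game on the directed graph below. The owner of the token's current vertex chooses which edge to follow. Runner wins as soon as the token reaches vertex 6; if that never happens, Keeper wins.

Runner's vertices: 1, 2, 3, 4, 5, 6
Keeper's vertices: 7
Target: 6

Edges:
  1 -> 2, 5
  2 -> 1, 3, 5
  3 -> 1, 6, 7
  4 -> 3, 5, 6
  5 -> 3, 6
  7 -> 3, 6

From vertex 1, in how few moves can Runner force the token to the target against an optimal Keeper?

2

A0 = {6}
A1: add {3, 4, 5} — 3 (Runner) has 3→6; 4 (Runner) has 4→6; 5 (Runner) has 5→6.
A2: add {1, 2, 7} — 1 (Runner) has 1→5; 2 (Runner) has 2→3; 7 (Keeper): all of {3, 6} already in.
A2 = all vertices. Fixed point.
1 enters the attractor at level 2, so Runner can force the target in 2 moves from there.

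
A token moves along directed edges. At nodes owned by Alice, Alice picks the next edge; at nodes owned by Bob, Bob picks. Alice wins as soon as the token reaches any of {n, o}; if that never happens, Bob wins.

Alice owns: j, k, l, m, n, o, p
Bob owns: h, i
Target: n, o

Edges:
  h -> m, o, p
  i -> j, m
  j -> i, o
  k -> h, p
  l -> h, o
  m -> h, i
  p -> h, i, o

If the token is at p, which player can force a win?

A0 = {n, o}
A1: add {j, l, p} — j (Alice) has j→o; l (Alice) has l→o; p (Alice) has p→o.
p ∈ A1, so Alice can force the target.

Alice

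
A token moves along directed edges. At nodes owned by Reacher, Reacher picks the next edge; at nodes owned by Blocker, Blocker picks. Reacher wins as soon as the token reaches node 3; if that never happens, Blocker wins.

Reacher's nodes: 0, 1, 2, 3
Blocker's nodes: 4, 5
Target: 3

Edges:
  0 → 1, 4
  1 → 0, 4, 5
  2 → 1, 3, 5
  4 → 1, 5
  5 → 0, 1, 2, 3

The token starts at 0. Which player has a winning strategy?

Blocker

A0 = {3}
A1: add {2} — 2 (Reacher) has 2→3.
A2 = A1; e.g. 0 (Reacher) has no edge into A1. Fixed point.
0 never enters the attractor, so Blocker can avoid the target forever.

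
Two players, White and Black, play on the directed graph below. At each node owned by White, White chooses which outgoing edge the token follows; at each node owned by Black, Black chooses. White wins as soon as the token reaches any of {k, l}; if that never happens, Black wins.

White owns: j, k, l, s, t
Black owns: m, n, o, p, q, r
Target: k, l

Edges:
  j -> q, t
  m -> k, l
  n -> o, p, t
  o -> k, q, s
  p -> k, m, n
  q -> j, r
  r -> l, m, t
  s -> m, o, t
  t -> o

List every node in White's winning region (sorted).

A0 = {k, l}
A1: add {m} — m (Black): all of {k, l} already in.
A2: add {s} — s (White) has s→m.
A3 = A2; e.g. j (White) has no edge into A2. Fixed point.
White's winning region = {k, l, m, s}.

k, l, m, s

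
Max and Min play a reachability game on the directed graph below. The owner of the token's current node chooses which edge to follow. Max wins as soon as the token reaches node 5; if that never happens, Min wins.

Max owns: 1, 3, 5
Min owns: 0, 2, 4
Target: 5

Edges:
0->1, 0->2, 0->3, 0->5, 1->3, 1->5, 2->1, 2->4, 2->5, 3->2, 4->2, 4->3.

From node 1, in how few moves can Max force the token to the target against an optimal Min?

1

A0 = {5}
A1: add {1} — 1 (Max) has 1→5.
A2 = A1; e.g. 0 (Min) can still go to 2. Fixed point.
1 enters the attractor at level 1, so Max can force the target in 1 move from there.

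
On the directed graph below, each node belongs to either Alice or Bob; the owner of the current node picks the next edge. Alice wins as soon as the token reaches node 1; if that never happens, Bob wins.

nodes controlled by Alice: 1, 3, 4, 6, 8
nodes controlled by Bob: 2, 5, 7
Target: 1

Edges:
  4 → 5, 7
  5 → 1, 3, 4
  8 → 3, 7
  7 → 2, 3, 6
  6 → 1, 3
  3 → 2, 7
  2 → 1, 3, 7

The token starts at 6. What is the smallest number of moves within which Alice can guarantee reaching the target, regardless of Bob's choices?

A0 = {1}
A1: add {6} — 6 (Alice) has 6→1.
A2 = A1; e.g. 2 (Bob) can still go to 3. Fixed point.
6 enters the attractor at level 1, so Alice can force the target in 1 move from there.

1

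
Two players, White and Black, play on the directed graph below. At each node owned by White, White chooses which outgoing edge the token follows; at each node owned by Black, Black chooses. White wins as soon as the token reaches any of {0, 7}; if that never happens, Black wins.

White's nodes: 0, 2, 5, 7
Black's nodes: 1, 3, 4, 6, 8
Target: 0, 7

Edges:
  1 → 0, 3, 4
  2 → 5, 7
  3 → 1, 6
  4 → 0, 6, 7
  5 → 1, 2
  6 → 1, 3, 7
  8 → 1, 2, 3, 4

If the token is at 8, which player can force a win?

A0 = {0, 7}
A1: add {2} — 2 (White) has 2→7.
A2: add {5} — 5 (White) has 5→2.
A3 = A2; e.g. 1 (Black) can still go to 3. Fixed point.
8 never enters the attractor, so Black can avoid the target forever.

Black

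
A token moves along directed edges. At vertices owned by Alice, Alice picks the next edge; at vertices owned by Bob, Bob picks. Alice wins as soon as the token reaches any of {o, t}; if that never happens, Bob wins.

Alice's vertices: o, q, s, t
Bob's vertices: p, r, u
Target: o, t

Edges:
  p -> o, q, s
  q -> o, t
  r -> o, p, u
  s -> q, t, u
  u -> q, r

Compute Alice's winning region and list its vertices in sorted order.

A0 = {o, t}
A1: add {q, s} — q (Alice) has q→o; s (Alice) has s→t.
A2: add {p} — p (Bob): all of {o, q, s} already in.
A3 = A2; e.g. r (Bob) can still go to u. Fixed point.
Alice's winning region = {o, p, q, s, t}.

o, p, q, s, t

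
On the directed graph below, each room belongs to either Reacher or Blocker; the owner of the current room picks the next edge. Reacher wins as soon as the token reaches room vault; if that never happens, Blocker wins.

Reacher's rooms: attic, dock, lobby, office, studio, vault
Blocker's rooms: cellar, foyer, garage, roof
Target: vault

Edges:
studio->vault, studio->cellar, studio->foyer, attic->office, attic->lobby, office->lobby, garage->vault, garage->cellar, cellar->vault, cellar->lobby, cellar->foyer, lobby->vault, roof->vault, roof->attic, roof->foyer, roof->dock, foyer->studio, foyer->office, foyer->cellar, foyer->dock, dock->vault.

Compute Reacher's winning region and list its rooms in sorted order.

A0 = {vault}
A1: add {dock, lobby, studio} — studio (Reacher) has studio→vault; lobby (Reacher) has lobby→vault; dock (Reacher) has dock→vault.
A2: add {attic, office} — attic (Reacher) has attic→lobby; office (Reacher) has office→lobby.
A3 = A2; e.g. garage (Blocker) can still go to cellar. Fixed point.
Reacher's winning region = {attic, dock, lobby, office, studio, vault}.

attic, dock, lobby, office, studio, vault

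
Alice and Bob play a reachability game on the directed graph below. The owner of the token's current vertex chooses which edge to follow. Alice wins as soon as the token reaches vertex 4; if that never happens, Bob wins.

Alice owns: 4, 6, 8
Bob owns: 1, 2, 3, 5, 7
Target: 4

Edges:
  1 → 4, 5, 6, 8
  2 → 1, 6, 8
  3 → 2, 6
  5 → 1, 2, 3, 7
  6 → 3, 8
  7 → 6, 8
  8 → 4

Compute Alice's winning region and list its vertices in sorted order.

4, 6, 7, 8

A0 = {4}
A1: add {8} — 8 (Alice) has 8→4.
A2: add {6} — 6 (Alice) has 6→8.
A3: add {7} — 7 (Bob): all of {6, 8} already in.
A4 = A3; e.g. 1 (Bob) can still go to 5. Fixed point.
Alice's winning region = {4, 6, 7, 8}.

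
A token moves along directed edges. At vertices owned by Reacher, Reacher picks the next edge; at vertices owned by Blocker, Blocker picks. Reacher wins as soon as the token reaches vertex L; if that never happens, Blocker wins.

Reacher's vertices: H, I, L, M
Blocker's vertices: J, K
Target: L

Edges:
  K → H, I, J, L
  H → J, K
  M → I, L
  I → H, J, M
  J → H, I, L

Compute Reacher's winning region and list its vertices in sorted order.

A0 = {L}
A1: add {M} — M (Reacher) has M→L.
A2: add {I} — I (Reacher) has I→M.
A3 = A2; e.g. H (Reacher) has no edge into A2. Fixed point.
Reacher's winning region = {I, L, M}.

I, L, M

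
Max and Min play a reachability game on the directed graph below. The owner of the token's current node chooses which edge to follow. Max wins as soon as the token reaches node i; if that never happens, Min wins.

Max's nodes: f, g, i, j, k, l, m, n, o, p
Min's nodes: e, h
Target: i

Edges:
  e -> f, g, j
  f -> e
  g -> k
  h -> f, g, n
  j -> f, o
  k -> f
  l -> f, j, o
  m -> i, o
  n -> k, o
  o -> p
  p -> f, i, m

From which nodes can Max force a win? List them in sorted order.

A0 = {i}
A1: add {m, p} — m (Max) has m→i; p (Max) has p→i.
A2: add {o} — o (Max) has o→p.
A3: add {j, l, n} — j (Max) has j→o; l (Max) has l→o; n (Max) has n→o.
A4 = A3; e.g. e (Min) can still go to f. Fixed point.
Max's winning region = {i, j, l, m, n, o, p}.

i, j, l, m, n, o, p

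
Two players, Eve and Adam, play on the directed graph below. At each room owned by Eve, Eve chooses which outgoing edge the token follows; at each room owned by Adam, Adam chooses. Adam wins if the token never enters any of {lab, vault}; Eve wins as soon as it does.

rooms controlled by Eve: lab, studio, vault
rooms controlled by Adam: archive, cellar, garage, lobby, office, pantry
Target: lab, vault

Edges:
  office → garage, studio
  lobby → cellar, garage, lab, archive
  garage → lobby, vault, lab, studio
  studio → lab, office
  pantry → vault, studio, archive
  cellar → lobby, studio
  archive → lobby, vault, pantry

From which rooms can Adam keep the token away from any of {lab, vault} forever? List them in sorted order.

archive, cellar, garage, lobby, office, pantry

A0 = {lab, vault}
A1: add {studio} — studio (Eve) has studio→lab.
A2 = A1; e.g. lobby (Adam) can still go to cellar. Fixed point.
Eve's attractor = {lab, studio, vault}; Adam avoids the target exactly from the complement.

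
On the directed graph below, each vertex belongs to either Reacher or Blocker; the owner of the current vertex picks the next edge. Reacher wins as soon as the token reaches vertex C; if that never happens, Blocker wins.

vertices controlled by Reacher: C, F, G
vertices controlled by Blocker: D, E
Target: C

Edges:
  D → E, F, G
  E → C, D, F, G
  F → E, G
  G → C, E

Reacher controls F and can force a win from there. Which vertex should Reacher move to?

A0 = {C}
A1: add {G} — G (Reacher) has G→C.
A2: add {F} — F (Reacher) has F→G.
A3 = A2; e.g. D (Blocker) can still go to E. Fixed point.
From F, successor G is in the attractor (rank 1); the other successor E is not.

G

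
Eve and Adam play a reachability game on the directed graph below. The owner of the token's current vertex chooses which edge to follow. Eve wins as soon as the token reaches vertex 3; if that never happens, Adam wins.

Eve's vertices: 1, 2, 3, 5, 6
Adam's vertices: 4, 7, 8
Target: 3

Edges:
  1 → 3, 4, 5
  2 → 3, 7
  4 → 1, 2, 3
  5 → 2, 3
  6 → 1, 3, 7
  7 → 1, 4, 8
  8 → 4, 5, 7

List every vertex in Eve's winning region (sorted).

1, 2, 3, 4, 5, 6

A0 = {3}
A1: add {1, 2, 5, 6} — 1 (Eve) has 1→3; 2 (Eve) has 2→3; 5 (Eve) has 5→3; 6 (Eve) has 6→3.
A2: add {4} — 4 (Adam): all of {1, 2, 3} already in.
A3 = A2; e.g. 7 (Adam) can still go to 8. Fixed point.
Eve's winning region = {1, 2, 3, 4, 5, 6}.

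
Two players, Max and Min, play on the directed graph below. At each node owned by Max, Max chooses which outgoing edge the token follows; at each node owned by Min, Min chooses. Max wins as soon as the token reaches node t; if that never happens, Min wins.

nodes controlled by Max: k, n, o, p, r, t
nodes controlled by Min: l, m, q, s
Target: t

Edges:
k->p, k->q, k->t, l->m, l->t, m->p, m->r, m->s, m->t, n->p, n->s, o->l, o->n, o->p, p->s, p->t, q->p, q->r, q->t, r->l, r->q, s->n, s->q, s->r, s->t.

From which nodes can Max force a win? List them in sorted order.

A0 = {t}
A1: add {k, p} — k (Max) has k→t; p (Max) has p→t.
A2: add {n, o} — n (Max) has n→p; o (Max) has o→p.
A3 = A2; e.g. l (Min) can still go to m. Fixed point.
Max's winning region = {k, n, o, p, t}.

k, n, o, p, t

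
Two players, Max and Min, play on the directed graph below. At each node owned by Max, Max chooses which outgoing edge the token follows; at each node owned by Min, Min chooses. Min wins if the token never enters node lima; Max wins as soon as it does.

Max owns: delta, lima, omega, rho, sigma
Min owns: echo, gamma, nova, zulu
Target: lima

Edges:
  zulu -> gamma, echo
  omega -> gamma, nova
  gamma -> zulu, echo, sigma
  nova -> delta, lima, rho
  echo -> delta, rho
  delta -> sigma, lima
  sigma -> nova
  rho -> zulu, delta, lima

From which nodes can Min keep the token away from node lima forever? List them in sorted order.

gamma, zulu

A0 = {lima}
A1: add {delta, rho} — delta (Max) has delta→lima; rho (Max) has rho→lima.
A2: add {echo, nova} — nova (Min): all of {delta, lima, rho} already in; echo (Min): all of {delta, rho} already in.
A3: add {omega, sigma} — omega (Max) has omega→nova; sigma (Max) has sigma→nova.
A4 = A3; e.g. zulu (Min) can still go to gamma. Fixed point.
Max's attractor = {delta, echo, lima, nova, omega, rho, sigma}; Min avoids the target exactly from the complement.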